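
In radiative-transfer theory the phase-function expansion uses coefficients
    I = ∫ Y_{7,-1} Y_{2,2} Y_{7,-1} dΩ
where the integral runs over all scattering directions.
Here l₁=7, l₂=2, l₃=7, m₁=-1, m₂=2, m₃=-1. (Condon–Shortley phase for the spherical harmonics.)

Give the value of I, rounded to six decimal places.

m-sum 0 ✓  L=16 even ✓  5≤7≤9 ✓
Π(2lᵢ+1) = 15×5×15 = 1125
triangle coeff Δ(7,2,7) = 1/185640
Σ_t [0,2]: t=0:+1/2419200 t=1:−1/518400 t=2:+1/2419200 = -1/907200
(3j)²=56/3315 [(7 2 7; 0 0 0)], sign=+1
Σ_t [2,2]: t=2:+1/2073600 = 1/2073600
(3j)²=28/1105 [(7 2 7; -1 2 -1)], sign=+1
⇒ 4πI² = 23520/48841
I = (+1)√(23520/48841/(4π)) = 0.19575887

0.195759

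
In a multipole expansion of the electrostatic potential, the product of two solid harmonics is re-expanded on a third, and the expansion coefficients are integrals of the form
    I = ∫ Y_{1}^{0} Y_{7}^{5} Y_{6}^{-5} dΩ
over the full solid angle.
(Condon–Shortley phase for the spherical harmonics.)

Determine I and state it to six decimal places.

m-sum 0 ✓  L=14 even ✓  6≤6≤8 ✓
Π(2lᵢ+1) = 3×15×13 = 585
triangle coeff Δ(1,7,6) = 1/1365
Σ_t [1,1]: t=1:−1/518400 = -1/518400
(3j)²=7/195 [(1 7 6; 0 0 0)], sign=-1
Σ_t [1,1]: t=1:−1/39916800 = -1/39916800
(3j)²=8/455 [(1 7 6; 0 5 -5)], sign=+1
⇒ 4πI² = 24/65
I = (-1)√(24/65/(4π)) = -0.17141310

-0.171413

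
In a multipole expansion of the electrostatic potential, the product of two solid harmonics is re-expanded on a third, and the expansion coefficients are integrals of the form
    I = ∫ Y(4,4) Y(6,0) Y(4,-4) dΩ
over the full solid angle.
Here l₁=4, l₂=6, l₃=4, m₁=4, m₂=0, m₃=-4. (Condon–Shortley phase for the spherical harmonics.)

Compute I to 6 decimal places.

-0.028451

m-sum 0 ✓  L=14 even ✓  2≤4≤10 ✓
Π(2lᵢ+1) = 9×13×9 = 1053
triangle coeff Δ(4,6,4) = 1/1261260
Σ_t [2,4]: t=2:+1/4608 t=3:−1/1296 t=4:+1/4608 = -7/20736
(3j)²=20/1287 [(4 6 4; 0 0 0)], sign=-1
Σ_t [0,0]: t=0:+1/1036800 = 1/1036800
(3j)²=4/6435 [(4 6 4; 4 0 -4)], sign=+1
⇒ 4πI² = 16/1573
I = (-1)√(16/1573/(4π)) = -0.02845055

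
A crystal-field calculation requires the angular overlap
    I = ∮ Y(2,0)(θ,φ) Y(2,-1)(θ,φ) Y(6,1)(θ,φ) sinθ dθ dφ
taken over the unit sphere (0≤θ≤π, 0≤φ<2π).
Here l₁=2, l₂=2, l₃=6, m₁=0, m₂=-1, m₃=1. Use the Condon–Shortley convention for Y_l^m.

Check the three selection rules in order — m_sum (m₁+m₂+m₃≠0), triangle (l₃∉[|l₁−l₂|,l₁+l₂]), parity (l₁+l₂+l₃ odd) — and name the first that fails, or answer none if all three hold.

triangle

Σmᵢ = 0  ✓
l₃∈[|l₁−l₂|,l₁+l₂]=[0,4], have l₃=6  ✗
Σlᵢ = 10 ⇒ even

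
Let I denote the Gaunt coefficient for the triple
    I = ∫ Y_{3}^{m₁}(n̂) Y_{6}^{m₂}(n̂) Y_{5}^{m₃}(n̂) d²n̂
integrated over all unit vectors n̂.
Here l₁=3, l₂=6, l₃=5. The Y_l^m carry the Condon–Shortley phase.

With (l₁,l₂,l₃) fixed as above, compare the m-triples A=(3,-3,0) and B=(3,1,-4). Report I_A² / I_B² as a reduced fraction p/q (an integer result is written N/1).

Same 3,6,5: normalisation and zero-m 3j drop out of the ratio.
A: Δ: 4! 2! 8! / 15! → 1/675675; sum: t=0:+1/34560 = 1/34560; 3j²(3 6 5; 3 -3 0) = Δ·Π!·Σ² = 4/143  (sign -1)
B: Δ: 4! 2! 8! / 15! → 1/675675; sum: t=0:+1/241920 = 1/241920; 3j²(3 6 5; 3 1 -4) = Δ·Π!·Σ² = 4/1001  (sign -1)
I_A²/I_B² = (4/143)/(4/1001) = 7/1

7/1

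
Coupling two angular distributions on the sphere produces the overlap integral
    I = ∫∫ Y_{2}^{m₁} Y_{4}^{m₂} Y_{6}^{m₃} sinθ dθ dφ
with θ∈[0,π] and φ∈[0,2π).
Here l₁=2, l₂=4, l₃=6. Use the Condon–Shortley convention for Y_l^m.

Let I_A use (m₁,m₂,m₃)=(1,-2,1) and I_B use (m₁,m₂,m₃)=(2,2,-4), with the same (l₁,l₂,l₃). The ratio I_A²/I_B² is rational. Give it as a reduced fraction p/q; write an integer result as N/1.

1/3

Same 2,4,6: normalisation and zero-m 3j drop out of the ratio.
A: Δ: 0! 4! 8! / 13! → 1/6435; sum: t=0:+1/8640 = 1/8640; 3j²(2 4 6; 1 -2 1) = Δ·Π!·Σ² = 14/1287  (sign -1)
B: Δ: 0! 4! 8! / 13! → 1/6435; sum: t=0:+1/34560 = 1/34560; 3j²(2 4 6; 2 2 -4) = Δ·Π!·Σ² = 14/429  (sign +1)
I_A²/I_B² = (14/1287)/(14/429) = 1/3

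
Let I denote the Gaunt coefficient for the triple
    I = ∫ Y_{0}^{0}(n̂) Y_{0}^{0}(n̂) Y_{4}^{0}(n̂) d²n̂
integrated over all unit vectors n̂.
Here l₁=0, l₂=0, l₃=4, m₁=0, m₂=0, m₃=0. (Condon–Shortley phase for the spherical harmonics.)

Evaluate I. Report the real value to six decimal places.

0.000000

l₃=4 ∉ [0,0] — triangle fails ⇒ I = 0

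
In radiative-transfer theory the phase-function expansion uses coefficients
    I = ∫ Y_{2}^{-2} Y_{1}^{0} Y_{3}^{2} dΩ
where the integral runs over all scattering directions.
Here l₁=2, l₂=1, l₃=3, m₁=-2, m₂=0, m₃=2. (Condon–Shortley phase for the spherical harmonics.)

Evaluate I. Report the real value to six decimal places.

0.184674

Checks pass: Σm=0; 6 even; l₃=3∈[1,3].
(2·2+1)(2·1+1)(2·3+1) = 105
Δ: 0! 4! 2! / 7! → 1/105
sum: t=0:+1/4 = 1/4
3j²(2 1 3; 0 0 0) = Δ·Π!·Σ² = 3/35  (sign -1)
sum: t=0:+1/24 = 1/24
3j²(2 1 3; -2 0 2) = Δ·Π!·Σ² = 1/21  (sign -1)
combine: 4πI² = 105·3/35·1/21 = 3/7
take √, sign +1: I = 0.18467439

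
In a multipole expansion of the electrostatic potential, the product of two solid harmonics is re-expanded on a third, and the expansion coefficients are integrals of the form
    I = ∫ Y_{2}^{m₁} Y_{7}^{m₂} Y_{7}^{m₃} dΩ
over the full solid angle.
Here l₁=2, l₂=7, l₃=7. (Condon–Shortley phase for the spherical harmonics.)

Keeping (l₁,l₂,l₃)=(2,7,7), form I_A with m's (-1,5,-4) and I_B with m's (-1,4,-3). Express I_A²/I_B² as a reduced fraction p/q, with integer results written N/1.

Shared (l₁,l₂,l₃)=(2,7,7): N and (l;000)² cancel in I_A²/I_B².
A: Δ = 2!·2!·12!/17! = 1/185640; Racah Σ t=1..2: t=1:−1/79833600 t=2:+1/14515200 = 1/17740800; ⇒ 3j(2 7 7; -1 5 -4)² = 729/30940, sgn -1
B: Δ = 2!·2!·12!/17! = 1/185640; Racah Σ t=1..2: t=1:−1/14515200 t=2:+1/4354560 = 1/6220800; ⇒ 3j(2 7 7; -1 4 -3)² = 77/4420, sgn +1
I_A²/I_B² = (729/30940)/(77/4420) = 729/539

729/539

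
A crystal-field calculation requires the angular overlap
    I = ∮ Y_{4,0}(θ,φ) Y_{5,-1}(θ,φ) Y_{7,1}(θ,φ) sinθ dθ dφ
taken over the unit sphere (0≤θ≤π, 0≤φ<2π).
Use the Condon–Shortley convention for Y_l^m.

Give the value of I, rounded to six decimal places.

-0.112008

Rules hold: Σm=0, L=16 even, 1≤7≤9.
N = 9·11·15 = 1485
Δ = 2!·6!·8!/17! = 1/6126120
Racah Σ t=0..2: t=0:+1/69120 t=1:−1/20736 t=2:+1/69120 = -1/51840
⇒ 3j(4 5 7; 0 0 0)² = 280/21879, sgn +1
Racah Σ t=0..2: t=0:+1/55296 t=1:−1/25920 t=2:+1/138240 = -11/829440
⇒ 3j(4 5 7; 0 -1 1)² = 11/1326, sgn -1
4πI² = N·(3j₀)²·(3jₘ)² = 7700/48841
I = -1·√(0.157654/4π) = -0.11200777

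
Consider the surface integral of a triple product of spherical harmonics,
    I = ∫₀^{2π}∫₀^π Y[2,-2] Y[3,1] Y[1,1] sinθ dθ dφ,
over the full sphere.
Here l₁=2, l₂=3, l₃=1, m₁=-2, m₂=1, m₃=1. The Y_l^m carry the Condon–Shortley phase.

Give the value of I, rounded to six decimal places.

-0.082589

m-sum 0 ✓  L=6 even ✓  1≤1≤5 ✓
Π(2lᵢ+1) = 5×7×3 = 105
triangle coeff Δ(2,3,1) = 1/105
Σ_t [2,2]: t=2:+1/4 = 1/4
(3j)²=3/35 [(2 3 1; 0 0 0)], sign=-1
Σ_t [4,4]: t=4:+1/48 = 1/48
(3j)²=1/105 [(2 3 1; -2 1 1)], sign=+1
⇒ 4πI² = 3/35
I = (-1)√(3/35/(4π)) = -0.08258890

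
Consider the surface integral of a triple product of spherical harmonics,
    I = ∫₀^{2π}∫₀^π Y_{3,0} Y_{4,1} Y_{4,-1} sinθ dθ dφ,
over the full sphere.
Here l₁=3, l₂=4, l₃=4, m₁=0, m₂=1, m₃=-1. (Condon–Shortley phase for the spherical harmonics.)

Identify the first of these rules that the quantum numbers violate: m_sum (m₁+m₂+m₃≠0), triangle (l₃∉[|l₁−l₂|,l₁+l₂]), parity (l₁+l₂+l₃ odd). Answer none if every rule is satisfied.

m₁+m₂+m₃ = 0 + 1 − 1 = 0  ✓
triangle: |3−4|=1 ≤ l₃=4 ≤ 3+4=7  ✓
parity: l₁+l₂+l₃ = 11 is odd  ✗

parity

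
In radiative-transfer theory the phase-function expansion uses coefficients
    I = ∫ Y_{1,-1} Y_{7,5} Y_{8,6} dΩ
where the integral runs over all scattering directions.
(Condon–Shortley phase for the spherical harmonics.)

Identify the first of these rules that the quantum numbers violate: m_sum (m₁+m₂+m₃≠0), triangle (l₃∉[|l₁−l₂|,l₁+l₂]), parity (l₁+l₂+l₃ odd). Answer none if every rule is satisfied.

m_sum

m₁+m₂+m₃ = -1 + 5 + 6 = 10  ✗
triangle: |1−7|=6 ≤ l₃=8 ≤ 1+7=8
parity: l₁+l₂+l₃ = 16 is even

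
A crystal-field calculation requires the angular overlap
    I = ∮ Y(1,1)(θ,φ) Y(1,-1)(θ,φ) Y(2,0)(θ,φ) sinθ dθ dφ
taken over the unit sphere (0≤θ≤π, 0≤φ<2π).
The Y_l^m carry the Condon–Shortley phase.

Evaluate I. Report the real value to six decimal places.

0.126157

Rules hold: Σm=0, L=4 even, 0≤2≤2.
N = 3·3·5 = 45
Δ = 0!·2!·2!/5! = 1/30
Racah Σ t=0..0: t=0:+1/1 = 1/1
⇒ 3j(1 1 2; 0 0 0)² = 2/15, sgn +1
Racah Σ t=0..0: t=0:+1/4 = 1/4
⇒ 3j(1 1 2; 1 -1 0)² = 1/30, sgn +1
4πI² = N·(3j₀)²·(3jₘ)² = 1/5
I = +1·√(0.2/4π) = 0.12615663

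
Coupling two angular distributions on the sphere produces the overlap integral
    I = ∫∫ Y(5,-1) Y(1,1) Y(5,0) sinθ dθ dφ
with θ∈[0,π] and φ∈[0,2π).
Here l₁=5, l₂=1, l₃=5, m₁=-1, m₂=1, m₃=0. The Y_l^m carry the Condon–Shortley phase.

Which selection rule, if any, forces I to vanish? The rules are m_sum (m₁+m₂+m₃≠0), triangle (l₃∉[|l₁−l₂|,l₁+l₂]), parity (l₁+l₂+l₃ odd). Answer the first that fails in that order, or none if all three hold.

parity

m₁+m₂+m₃ = -1 + 1 + 0 = 0  ✓
triangle: |5−1|=4 ≤ l₃=5 ≤ 5+1=6  ✓
parity: l₁+l₂+l₃ = 11 is odd  ✗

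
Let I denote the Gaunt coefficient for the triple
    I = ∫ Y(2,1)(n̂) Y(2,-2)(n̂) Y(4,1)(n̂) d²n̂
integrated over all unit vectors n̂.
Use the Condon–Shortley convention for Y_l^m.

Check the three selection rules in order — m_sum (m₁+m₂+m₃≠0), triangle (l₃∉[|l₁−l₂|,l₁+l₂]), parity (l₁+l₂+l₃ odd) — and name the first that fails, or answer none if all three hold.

azimuthal sum: 1 − 2 + 1 = 0  ✓
0 ≤ 4 ≤ 4 (triangle on l)  ✓
L = 2 + 2 + 4 = 8 (even)  ✓

none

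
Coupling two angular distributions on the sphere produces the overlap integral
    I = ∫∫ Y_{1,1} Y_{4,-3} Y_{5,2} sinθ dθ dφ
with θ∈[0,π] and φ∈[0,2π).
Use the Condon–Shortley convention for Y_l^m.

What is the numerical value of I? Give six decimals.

Checks pass: Σm=0; 10 even; l₃=5∈[3,5].
(2·1+1)(2·4+1)(2·5+1) = 297
Δ: 0! 2! 8! / 11! → 1/495
sum: t=0:+1/576 = 1/576
3j²(1 4 5; 0 0 0) = Δ·Π!·Σ² = 5/99  (sign -1)
sum: t=0:+1/10080 = 1/10080
3j²(1 4 5; 1 -3 2) = Δ·Π!·Σ² = 1/165  (sign -1)
combine: 4πI² = 297·5/99·1/165 = 1/11
take √, sign +1: I = 0.08505478

0.085055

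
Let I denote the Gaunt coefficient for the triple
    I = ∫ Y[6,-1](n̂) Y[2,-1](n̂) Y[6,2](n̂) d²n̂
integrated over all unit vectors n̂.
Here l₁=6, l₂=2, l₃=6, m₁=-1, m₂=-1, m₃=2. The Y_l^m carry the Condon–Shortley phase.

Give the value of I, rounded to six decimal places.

0.088837

Rules hold: Σm=0, L=14 even, 4≤6≤8.
N = 13·5·13 = 845
Δ = 2!·10!·2!/15! = 1/90090
Racah Σ t=0..2: t=0:+1/69120 t=1:−1/14400 t=2:+1/69120 = -7/172800
⇒ 3j(6 2 6; 0 0 0)² = 14/715, sgn -1
Racah Σ t=0..1: t=0:+1/60480 t=1:−1/34560 = -1/80640
⇒ 3j(6 2 6; -1 -1 2)² = 6/1001, sgn -1
4πI² = N·(3j₀)²·(3jₘ)² = 12/121
I = +1·√(0.0991736/4π) = 0.08883682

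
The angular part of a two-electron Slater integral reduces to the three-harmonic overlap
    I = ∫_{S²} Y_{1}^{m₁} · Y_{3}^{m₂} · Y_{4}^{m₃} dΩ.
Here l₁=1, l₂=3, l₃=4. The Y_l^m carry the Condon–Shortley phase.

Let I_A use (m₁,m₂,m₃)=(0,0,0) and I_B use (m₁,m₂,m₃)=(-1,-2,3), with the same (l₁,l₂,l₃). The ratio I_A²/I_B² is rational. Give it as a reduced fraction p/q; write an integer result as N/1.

Same 1,3,4: normalisation and zero-m 3j drop out of the ratio.
A: Δ: 0! 2! 6! / 9! → 1/252; sum: t=0:+1/36 = 1/36; 3j²(1 3 4; 0 0 0) = Δ·Π!·Σ² = 4/63  (sign +1)
B: Δ: 0! 2! 6! / 9! → 1/252; sum: t=0:+1/240 = 1/240; 3j²(1 3 4; -1 -2 3) = Δ·Π!·Σ² = 1/12  (sign -1)
I_A²/I_B² = (4/63)/(1/12) = 16/21

16/21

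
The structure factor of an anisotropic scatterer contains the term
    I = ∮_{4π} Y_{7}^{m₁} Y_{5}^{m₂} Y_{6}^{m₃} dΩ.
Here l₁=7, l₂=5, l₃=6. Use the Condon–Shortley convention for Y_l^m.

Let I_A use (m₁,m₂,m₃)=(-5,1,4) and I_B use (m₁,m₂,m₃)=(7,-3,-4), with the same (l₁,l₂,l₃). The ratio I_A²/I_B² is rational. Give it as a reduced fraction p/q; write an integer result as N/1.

Shared (l₁,l₂,l₃)=(7,5,6): N and (l;000)² cancel in I_A²/I_B².
A: Δ = 6!·8!·4!/19! = 1/174594420; Racah Σ t=4..6: t=4:+1/7741440 t=5:−1/3628800 t=6:+1/24883200 = -37/348364800; ⇒ 3j(7 5 6; -5 1 4)² = 1369/176358, sgn -1
B: Δ = 6!·8!·4!/19! = 1/174594420; Racah Σ t=0..0: t=0:+1/116121600 = 1/116121600; ⇒ 3j(7 5 6; 7 -3 -4)² = 7/323, sgn +1
I_A²/I_B² = (1369/176358)/(7/323) = 1369/3822

1369/3822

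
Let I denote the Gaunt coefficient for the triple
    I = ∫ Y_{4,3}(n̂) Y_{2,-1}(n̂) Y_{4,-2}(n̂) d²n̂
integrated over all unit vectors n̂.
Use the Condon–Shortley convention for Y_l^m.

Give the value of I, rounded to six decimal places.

-0.187702

Checks pass: Σm=0; 10 even; l₃=4∈[2,6].
(2·4+1)(2·2+1)(2·4+1) = 405
Δ: 2! 6! 2! / 11! → 1/13860
sum: t=0:+1/192 t=1:−1/36 t=2:+1/192 = -5/288
3j²(4 2 4; 0 0 0) = Δ·Π!·Σ² = 20/693  (sign -1)
sum: t=0:+1/240 t=1:−1/1440 = 1/288
3j²(4 2 4; 3 -1 -2) = Δ·Π!·Σ² = 5/132  (sign +1)
combine: 4πI² = 405·20/693·5/132 = 375/847
take √, sign -1: I = -0.18770204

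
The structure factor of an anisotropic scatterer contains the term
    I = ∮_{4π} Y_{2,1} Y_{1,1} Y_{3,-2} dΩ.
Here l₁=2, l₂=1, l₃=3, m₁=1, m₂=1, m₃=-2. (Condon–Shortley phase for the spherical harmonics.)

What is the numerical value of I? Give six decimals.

0.261169

Checks pass: Σm=0; 6 even; l₃=3∈[1,3].
(2·2+1)(2·1+1)(2·3+1) = 105
Δ: 0! 4! 2! / 7! → 1/105
sum: t=0:+1/4 = 1/4
3j²(2 1 3; 0 0 0) = Δ·Π!·Σ² = 3/35  (sign -1)
sum: t=0:+1/12 = 1/12
3j²(2 1 3; 1 1 -2) = Δ·Π!·Σ² = 2/21  (sign -1)
combine: 4πI² = 105·3/35·2/21 = 6/7
take √, sign +1: I = 0.26116903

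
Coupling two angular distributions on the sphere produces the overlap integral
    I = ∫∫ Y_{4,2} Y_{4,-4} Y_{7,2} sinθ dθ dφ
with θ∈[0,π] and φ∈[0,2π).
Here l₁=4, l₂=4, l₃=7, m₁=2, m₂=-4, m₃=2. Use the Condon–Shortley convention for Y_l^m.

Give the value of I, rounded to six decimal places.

Σlᵢ=15 odd — θ-integrand is odd under cosθ→−cosθ; I=0

0.000000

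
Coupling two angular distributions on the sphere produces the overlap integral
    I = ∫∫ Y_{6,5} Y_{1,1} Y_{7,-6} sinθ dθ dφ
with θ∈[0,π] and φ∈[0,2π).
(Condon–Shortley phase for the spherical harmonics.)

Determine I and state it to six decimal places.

Rules hold: Σm=0, L=14 even, 5≤7≤7.
N = 13·3·15 = 585
Δ = 0!·12!·2!/15! = 1/1365
Racah Σ t=0..0: t=0:+1/518400 = 1/518400
⇒ 3j(6 1 7; 0 0 0)² = 7/195, sgn -1
Racah Σ t=0..0: t=0:+1/79833600 = 1/79833600
⇒ 3j(6 1 7; 5 1 -6)² = 2/35, sgn -1
4πI² = N·(3j₀)²·(3jₘ)² = 6/5
I = +1·√(1.2/4π) = 0.30901936

0.309019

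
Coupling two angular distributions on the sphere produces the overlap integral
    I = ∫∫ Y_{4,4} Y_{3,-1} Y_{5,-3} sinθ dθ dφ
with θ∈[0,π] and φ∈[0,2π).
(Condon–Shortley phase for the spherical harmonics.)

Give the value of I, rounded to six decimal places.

0.169606

m-sum 0 ✓  L=12 even ✓  1≤5≤7 ✓
Π(2lᵢ+1) = 9×7×11 = 693
triangle coeff Δ(4,3,5) = 1/180180
Σ_t [0,2]: t=0:+1/576 t=1:−1/144 t=2:+1/576 = -1/288
(3j)²=20/1001 [(4 3 5; 0 0 0)], sign=+1
Σ_t [0,0]: t=0:+1/5760 = 1/5760
(3j)²=56/2145 [(4 3 5; 4 -1 -3)], sign=+1
⇒ 4πI² = 672/1859
I = (+1)√(672/1859/(4π)) = 0.16960553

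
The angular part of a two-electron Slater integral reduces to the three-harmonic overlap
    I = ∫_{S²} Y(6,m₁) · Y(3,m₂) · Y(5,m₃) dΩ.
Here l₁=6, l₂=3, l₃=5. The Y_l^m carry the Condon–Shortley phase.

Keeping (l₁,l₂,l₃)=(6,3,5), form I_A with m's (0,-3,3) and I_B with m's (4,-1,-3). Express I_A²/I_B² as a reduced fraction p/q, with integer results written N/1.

Shared (l₁,l₂,l₃)=(6,3,5): N and (l;000)² cancel in I_A²/I_B².
A: Δ = 4!·8!·2!/15! = 1/675675; Racah Σ t=0..0: t=0:+1/69120 = 1/69120; ⇒ 3j(6 3 5; 0 -3 3)² = 4/429, sgn +1
B: Δ = 4!·8!·2!/15! = 1/675675; Racah Σ t=0..2: t=0:+1/69120 t=1:−1/30240 t=2:+1/322560 = -1/64512; ⇒ 3j(6 3 5; 4 -1 -3)² = 10/1001, sgn -1
I_A²/I_B² = (4/429)/(10/1001) = 14/15

14/15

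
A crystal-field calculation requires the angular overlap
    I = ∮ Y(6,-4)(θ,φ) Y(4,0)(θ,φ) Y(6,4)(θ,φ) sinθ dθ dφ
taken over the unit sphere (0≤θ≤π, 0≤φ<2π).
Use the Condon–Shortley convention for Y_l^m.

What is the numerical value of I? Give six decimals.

-0.144819

Checks pass: Σm=0; 16 even; l₃=6∈[2,10].
(2·6+1)(2·4+1)(2·6+1) = 1521
Δ: 4! 8! 4! / 17! → 1/15315300
sum: t=0:+1/829440 t=1:−1/25920 t=2:+1/9216 t=3:−1/25920 t=4:+1/829440 = 7/207360
3j²(6 4 6; 0 0 0) = Δ·Π!·Σ² = 28/2431  (sign +1)
sum: t=2:+1/645120 t=3:−1/181440 t=4:+1/829440 = -1/362880
3j²(6 4 6; -4 0 4) = Δ·Π!·Σ² = 256/17017  (sign -1)
combine: 4πI² = 1521·28/2431·256/17017 = 9216/34969
take √, sign -1: I = -0.14481872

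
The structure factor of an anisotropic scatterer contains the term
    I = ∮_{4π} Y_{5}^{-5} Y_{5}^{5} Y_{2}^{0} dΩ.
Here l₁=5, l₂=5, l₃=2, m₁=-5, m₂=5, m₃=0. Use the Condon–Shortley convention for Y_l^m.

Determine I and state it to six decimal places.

m-sum 0 ✓  L=12 even ✓  0≤2≤10 ✓
Π(2lᵢ+1) = 11×11×5 = 605
triangle coeff Δ(5,5,2) = 1/38610
Σ_t [3,5]: t=3:−1/2880 t=4:+1/576 t=5:−1/2880 = 1/960
(3j)²=10/429 [(5 5 2; 0 0 0)], sign=+1
Σ_t [8,8]: t=8:+1/161280 = 1/161280
(3j)²=15/286 [(5 5 2; -5 5 0)], sign=+1
⇒ 4πI² = 125/169
I = (+1)√(125/169/(4π)) = 0.24260890

0.242609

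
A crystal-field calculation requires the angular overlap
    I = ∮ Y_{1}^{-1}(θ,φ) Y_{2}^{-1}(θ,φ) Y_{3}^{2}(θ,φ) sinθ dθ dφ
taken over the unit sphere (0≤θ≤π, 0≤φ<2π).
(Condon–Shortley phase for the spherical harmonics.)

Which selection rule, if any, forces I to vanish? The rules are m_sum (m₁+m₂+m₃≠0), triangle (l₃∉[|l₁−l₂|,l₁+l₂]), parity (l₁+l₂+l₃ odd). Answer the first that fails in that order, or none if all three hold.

m₁+m₂+m₃ = -1 − 1 + 2 = 0  ✓
triangle: |1−2|=1 ≤ l₃=3 ≤ 1+2=3  ✓
parity: l₁+l₂+l₃ = 6 is even  ✓

none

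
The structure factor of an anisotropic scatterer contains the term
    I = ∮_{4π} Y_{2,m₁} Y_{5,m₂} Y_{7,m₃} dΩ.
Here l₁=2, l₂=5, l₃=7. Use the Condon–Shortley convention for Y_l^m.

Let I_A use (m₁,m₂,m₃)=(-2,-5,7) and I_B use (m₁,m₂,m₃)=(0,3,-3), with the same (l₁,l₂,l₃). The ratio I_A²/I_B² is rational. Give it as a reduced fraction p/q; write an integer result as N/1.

Shared (l₁,l₂,l₃)=(2,5,7): N and (l;000)² cancel in I_A²/I_B².
A: Δ = 0!·4!·10!/15! = 1/15015; Racah Σ t=0..0: t=0:+1/87091200 = 1/87091200; ⇒ 3j(2 5 7; -2 -5 7)² = 1/15, sgn +1
B: Δ = 0!·4!·10!/15! = 1/15015; Racah Σ t=0..0: t=0:+1/322560 = 1/322560; ⇒ 3j(2 5 7; 0 3 -3)² = 18/1001, sgn +1
I_A²/I_B² = (1/15)/(18/1001) = 1001/270

1001/270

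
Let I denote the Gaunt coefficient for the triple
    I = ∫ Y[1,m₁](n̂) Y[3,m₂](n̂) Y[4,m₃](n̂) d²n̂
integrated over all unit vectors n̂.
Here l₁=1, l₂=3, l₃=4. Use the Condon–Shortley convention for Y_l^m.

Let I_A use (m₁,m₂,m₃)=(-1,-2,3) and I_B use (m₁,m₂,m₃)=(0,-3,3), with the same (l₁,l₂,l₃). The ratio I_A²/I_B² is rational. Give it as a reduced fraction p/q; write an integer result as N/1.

3/1

Shared (l₁,l₂,l₃)=(1,3,4): N and (l;000)² cancel in I_A²/I_B².
A: Δ = 0!·2!·6!/9! = 1/252; Racah Σ t=0..0: t=0:+1/240 = 1/240; ⇒ 3j(1 3 4; -1 -2 3)² = 1/12, sgn -1
B: Δ = 0!·2!·6!/9! = 1/252; Racah Σ t=0..0: t=0:+1/720 = 1/720; ⇒ 3j(1 3 4; 0 -3 3)² = 1/36, sgn -1
I_A²/I_B² = (1/12)/(1/36) = 3/1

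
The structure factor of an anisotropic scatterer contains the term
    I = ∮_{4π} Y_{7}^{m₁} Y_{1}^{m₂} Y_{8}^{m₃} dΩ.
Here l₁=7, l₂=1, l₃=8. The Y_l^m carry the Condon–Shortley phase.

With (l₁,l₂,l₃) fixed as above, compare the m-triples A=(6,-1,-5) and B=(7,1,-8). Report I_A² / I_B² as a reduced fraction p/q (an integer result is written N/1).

Shared (l₁,l₂,l₃)=(7,1,8): N and (l;000)² cancel in I_A²/I_B².
A: Δ = 0!·14!·2!/17! = 1/2040; Racah Σ t=0..0: t=0:+1/12454041600 = 1/12454041600; ⇒ 3j(7 1 8; 6 -1 -5)² = 1/680, sgn -1
B: Δ = 0!·14!·2!/17! = 1/2040; Racah Σ t=0..0: t=0:+1/174356582400 = 1/174356582400; ⇒ 3j(7 1 8; 7 1 -8)² = 1/17, sgn +1
I_A²/I_B² = (1/680)/(1/17) = 1/40

1/40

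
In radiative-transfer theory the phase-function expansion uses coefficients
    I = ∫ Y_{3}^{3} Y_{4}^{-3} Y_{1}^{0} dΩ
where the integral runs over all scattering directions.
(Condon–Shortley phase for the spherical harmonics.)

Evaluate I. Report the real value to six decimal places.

m-sum 0 ✓  L=8 even ✓  1≤1≤7 ✓
Π(2lᵢ+1) = 7×9×3 = 189
triangle coeff Δ(3,4,1) = 1/252
Σ_t [3,3]: t=3:−1/36 = -1/36
(3j)²=4/63 [(3 4 1; 0 0 0)], sign=+1
Σ_t [0,0]: t=0:+1/720 = 1/720
(3j)²=1/36 [(3 4 1; 3 -3 0)], sign=-1
⇒ 4πI² = 1/3
I = (-1)√(1/3/(4π)) = -0.16286750

-0.162868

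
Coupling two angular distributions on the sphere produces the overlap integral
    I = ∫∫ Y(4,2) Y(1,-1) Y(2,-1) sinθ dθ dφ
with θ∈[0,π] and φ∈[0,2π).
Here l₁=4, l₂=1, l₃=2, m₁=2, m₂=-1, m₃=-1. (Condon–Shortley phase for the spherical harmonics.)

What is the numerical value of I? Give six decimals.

0.000000

|4−1|≤2≤4+1 violated ⇒ I = 0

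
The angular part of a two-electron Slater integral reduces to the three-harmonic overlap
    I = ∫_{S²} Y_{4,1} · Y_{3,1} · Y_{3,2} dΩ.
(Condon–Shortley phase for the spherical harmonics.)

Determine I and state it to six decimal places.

1 + 1 + 2 = 4 ≠ 0: azimuthal integral kills it; I = 0

0.000000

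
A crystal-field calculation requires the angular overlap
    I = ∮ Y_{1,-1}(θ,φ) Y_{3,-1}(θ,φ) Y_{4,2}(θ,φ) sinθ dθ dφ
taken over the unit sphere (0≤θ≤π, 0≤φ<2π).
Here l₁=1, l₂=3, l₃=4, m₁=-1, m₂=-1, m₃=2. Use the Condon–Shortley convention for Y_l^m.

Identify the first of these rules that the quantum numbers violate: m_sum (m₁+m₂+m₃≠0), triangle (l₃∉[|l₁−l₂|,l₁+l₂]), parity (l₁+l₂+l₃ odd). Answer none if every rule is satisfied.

none

Σmᵢ = 0  ✓
l₃∈[|l₁−l₂|,l₁+l₂]=[2,4], have l₃=4  ✓
Σlᵢ = 8 ⇒ even  ✓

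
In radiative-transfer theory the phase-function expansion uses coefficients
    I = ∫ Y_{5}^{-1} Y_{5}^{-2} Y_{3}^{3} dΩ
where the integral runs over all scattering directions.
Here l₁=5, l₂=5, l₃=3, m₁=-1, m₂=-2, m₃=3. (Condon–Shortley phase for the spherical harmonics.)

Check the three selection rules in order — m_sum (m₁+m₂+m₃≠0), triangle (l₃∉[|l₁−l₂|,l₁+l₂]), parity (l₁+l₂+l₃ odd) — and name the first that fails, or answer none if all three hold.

parity

Σmᵢ = 0  ✓
l₃∈[|l₁−l₂|,l₁+l₂]=[0,10], have l₃=3  ✓
Σlᵢ = 13 ⇒ odd  ✗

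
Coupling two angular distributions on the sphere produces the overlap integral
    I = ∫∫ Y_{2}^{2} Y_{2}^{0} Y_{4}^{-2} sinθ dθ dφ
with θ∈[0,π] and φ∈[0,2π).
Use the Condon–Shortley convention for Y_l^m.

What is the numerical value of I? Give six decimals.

Checks pass: Σm=0; 8 even; l₃=4∈[0,4].
(2·2+1)(2·2+1)(2·4+1) = 225
Δ: 0! 4! 4! / 9! → 1/630
sum: t=0:+1/16 = 1/16
3j²(2 2 4; 0 0 0) = Δ·Π!·Σ² = 2/35  (sign +1)
sum: t=0:+1/96 = 1/96
3j²(2 2 4; 2 0 -2) = Δ·Π!·Σ² = 1/42  (sign +1)
combine: 4πI² = 225·2/35·1/42 = 15/49
take √, sign +1: I = 0.15607835

0.156078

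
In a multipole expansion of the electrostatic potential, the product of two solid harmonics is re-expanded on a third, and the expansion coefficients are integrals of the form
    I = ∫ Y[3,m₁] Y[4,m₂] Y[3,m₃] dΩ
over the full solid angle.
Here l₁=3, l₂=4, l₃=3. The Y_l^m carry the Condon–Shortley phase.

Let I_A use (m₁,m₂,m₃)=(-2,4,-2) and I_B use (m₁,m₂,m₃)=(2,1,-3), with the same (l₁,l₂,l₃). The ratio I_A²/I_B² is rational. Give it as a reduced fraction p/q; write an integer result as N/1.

Same 3,4,3: normalisation and zero-m 3j drop out of the ratio.
A: Δ: 4! 2! 4! / 11! → 1/34650; sum: t=4:+1/576 = 1/576; 3j²(3 4 3; -2 4 -2) = Δ·Π!·Σ² = 5/99  (sign -1)
B: Δ: 4! 2! 4! / 11! → 1/34650; sum: t=1:−1/288 = -1/288; 3j²(3 4 3; 2 1 -3) = Δ·Π!·Σ² = 5/231  (sign -1)
I_A²/I_B² = (5/99)/(5/231) = 7/3

7/3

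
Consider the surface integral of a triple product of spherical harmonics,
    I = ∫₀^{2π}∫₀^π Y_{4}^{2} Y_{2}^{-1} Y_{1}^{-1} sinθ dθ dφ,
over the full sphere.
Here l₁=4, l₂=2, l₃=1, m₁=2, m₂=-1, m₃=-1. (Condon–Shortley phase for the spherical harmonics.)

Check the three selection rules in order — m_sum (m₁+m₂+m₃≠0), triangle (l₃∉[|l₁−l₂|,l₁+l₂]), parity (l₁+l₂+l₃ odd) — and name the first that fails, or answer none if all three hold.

triangle

azimuthal sum: 2 − 1 − 1 = 0  ✓
2 ≤ 1 ≤ 6 (triangle on l)  ✗
L = 4 + 2 + 1 = 7 (odd)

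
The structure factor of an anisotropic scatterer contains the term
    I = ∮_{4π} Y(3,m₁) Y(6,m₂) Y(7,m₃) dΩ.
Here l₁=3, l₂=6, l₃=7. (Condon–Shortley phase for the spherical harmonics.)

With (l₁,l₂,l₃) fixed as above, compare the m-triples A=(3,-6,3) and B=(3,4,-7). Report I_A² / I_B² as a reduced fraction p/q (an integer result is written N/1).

Shared (l₁,l₂,l₃)=(3,6,7): N and (l;000)² cancel in I_A²/I_B².
A: Δ = 2!·4!·10!/17! = 1/2042040; Racah Σ t=0..0: t=0:+1/174182400 = 1/174182400; ⇒ 3j(3 6 7; 3 -6 3)² = 3/6188, sgn +1
B: Δ = 2!·4!·10!/17! = 1/2042040; Racah Σ t=0..0: t=0:+1/174182400 = 1/174182400; ⇒ 3j(3 6 7; 3 4 -7)² = 1/136, sgn +1
I_A²/I_B² = (3/6188)/(1/136) = 6/91

6/91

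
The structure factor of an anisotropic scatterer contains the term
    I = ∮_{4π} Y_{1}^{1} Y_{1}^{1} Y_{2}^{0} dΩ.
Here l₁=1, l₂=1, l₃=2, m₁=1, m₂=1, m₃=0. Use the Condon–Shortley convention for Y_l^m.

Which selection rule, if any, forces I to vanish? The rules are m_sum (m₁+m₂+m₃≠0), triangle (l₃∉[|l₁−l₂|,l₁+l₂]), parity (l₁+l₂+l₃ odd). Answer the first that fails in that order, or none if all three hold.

m₁+m₂+m₃ = 1 + 1 + 0 = 2  ✗
triangle: |1−1|=0 ≤ l₃=2 ≤ 1+1=2
parity: l₁+l₂+l₃ = 4 is even

m_sum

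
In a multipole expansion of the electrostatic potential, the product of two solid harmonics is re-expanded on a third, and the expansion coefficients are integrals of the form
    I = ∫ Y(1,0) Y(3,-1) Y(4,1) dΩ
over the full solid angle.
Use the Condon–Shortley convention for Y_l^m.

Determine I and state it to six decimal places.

Checks pass: Σm=0; 8 even; l₃=4∈[2,4].
(2·1+1)(2·3+1)(2·4+1) = 189
Δ: 0! 2! 6! / 9! → 1/252
sum: t=0:+1/36 = 1/36
3j²(1 3 4; 0 0 0) = Δ·Π!·Σ² = 4/63  (sign +1)
sum: t=0:+1/48 = 1/48
3j²(1 3 4; 0 -1 1) = Δ·Π!·Σ² = 5/84  (sign -1)
combine: 4πI² = 189·4/63·5/84 = 5/7
take √, sign -1: I = -0.23841361

-0.238414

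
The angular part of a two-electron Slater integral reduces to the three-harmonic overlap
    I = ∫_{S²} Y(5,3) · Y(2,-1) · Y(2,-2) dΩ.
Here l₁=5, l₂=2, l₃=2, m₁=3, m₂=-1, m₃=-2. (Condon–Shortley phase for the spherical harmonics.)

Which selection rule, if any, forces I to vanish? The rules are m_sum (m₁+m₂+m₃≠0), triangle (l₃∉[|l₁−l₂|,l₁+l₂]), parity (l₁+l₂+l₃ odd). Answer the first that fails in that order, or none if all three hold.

triangle

m₁+m₂+m₃ = 3 − 1 − 2 = 0  ✓
triangle: |5−2|=3 ≤ l₃=2 ≤ 5+2=7  ✗
parity: l₁+l₂+l₃ = 9 is odd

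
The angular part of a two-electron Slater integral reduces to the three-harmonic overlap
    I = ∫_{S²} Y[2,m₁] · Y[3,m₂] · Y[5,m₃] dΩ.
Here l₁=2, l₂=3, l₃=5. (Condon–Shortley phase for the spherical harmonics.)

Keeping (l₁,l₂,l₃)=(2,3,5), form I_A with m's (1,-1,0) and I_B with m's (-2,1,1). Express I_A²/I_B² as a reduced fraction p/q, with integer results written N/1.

l's match ⇒ only the (l;m) 3-j factors differ between A and B.
A: triangle coeff Δ(2,3,5) = 1/2310; Σ_t [0,0]: t=0:+1/288 = 1/288; (3j)²=5/231 [(2 3 5; 1 -1 0)], sign=-1
B: triangle coeff Δ(2,3,5) = 1/2310; Σ_t [0,0]: t=0:+1/1152 = 1/1152; (3j)²=1/154 [(2 3 5; -2 1 1)], sign=+1
I_A²/I_B² = (5/231)/(1/154) = 10/3

10/3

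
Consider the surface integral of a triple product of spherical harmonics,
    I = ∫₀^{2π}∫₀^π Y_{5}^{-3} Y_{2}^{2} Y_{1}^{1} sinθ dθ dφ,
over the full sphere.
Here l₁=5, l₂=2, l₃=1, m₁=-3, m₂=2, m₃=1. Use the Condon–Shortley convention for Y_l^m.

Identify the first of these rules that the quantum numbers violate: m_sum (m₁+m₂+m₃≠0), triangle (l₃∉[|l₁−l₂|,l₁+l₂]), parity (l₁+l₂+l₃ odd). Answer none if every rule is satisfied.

triangle

azimuthal sum: -3 + 2 + 1 = 0  ✓
3 ≤ 1 ≤ 7 (triangle on l)  ✗
L = 5 + 2 + 1 = 8 (even)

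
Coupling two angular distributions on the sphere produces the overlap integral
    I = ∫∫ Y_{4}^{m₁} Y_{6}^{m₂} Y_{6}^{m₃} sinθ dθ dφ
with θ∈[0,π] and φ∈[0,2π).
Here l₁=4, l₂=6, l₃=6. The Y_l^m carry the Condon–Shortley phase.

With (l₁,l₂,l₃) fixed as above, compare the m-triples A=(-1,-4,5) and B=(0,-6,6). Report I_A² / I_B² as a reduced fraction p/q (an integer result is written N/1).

Shared (l₁,l₂,l₃)=(4,6,6): N and (l;000)² cancel in I_A²/I_B².
A: Δ = 4!·4!·8!/17! = 1/15315300; Racah Σ t=1..2: t=1:−1/725760 t=2:+1/967680 = -1/2903040; ⇒ 3j(4 6 6; -1 -4 5)² = 5/3094, sgn +1
B: Δ = 4!·4!·8!/17! = 1/15315300; Racah Σ t=0..0: t=0:+1/23224320 = 1/23224320; ⇒ 3j(4 6 6; 0 -6 6)² = 99/6188, sgn +1
I_A²/I_B² = (5/3094)/(99/6188) = 10/99

10/99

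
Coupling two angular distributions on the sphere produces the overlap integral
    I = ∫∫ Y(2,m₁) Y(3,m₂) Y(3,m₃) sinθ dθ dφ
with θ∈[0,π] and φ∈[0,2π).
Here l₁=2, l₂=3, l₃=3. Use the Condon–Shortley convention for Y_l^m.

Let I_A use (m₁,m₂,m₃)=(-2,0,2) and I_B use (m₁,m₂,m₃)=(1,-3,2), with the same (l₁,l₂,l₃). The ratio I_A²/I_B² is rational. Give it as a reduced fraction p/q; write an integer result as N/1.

Same 2,3,3: normalisation and zero-m 3j drop out of the ratio.
A: Δ: 2! 2! 4! / 9! → 1/3780; sum: t=2:+1/24 = 1/24; 3j²(2 3 3; -2 0 2) = Δ·Π!·Σ² = 1/21  (sign -1)
B: Δ: 2! 2! 4! / 9! → 1/3780; sum: t=0:+1/48 = 1/48; 3j²(2 3 3; 1 -3 2) = Δ·Π!·Σ² = 5/84  (sign -1)
I_A²/I_B² = (1/21)/(5/84) = 4/5

4/5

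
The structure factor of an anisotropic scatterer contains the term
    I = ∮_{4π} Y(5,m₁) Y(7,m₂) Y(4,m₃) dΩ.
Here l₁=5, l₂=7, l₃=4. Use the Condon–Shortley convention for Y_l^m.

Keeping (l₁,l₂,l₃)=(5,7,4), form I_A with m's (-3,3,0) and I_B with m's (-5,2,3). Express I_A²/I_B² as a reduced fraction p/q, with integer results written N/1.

l's match ⇒ only the (l;m) 3-j factors differ between A and B.
A: triangle coeff Δ(5,7,4) = 1/6126120; Σ_t [6,8]: t=6:+1/138240 t=7:−1/181440 t=8:+1/3870720 = 23/11612160; (3j)²=529/204204 [(5 7 4; -3 3 0)], sign=+1
B: triangle coeff Δ(5,7,4) = 1/6126120; Σ_t [8,8]: t=8:+1/9676800 = 1/9676800; (3j)²=27/19448 [(5 7 4; -5 2 3)], sign=-1
I_A²/I_B² = (529/204204)/(27/19448) = 1058/567

1058/567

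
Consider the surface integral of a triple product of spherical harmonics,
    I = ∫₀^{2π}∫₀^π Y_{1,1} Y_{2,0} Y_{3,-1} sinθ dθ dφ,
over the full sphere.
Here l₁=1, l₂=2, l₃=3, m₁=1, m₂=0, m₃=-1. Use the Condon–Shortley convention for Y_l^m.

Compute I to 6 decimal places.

Checks pass: Σm=0; 6 even; l₃=3∈[1,3].
(2·1+1)(2·2+1)(2·3+1) = 105
Δ: 0! 2! 4! / 7! → 1/105
sum: t=0:+1/4 = 1/4
3j²(1 2 3; 0 0 0) = Δ·Π!·Σ² = 3/35  (sign -1)
sum: t=0:+1/8 = 1/8
3j²(1 2 3; 1 0 -1) = Δ·Π!·Σ² = 2/35  (sign +1)
combine: 4πI² = 105·3/35·2/35 = 18/35
take √, sign -1: I = -0.20230066

-0.202301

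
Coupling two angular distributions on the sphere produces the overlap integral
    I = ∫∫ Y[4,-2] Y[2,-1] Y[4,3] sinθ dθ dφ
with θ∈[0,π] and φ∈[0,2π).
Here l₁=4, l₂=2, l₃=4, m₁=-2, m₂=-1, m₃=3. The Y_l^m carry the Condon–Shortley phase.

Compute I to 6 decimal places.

-0.187702

Rules hold: Σm=0, L=10 even, 2≤4≤6.
N = 9·5·9 = 405
Δ = 2!·6!·2!/11! = 1/13860
Racah Σ t=0..2: t=0:+1/192 t=1:−1/36 t=2:+1/192 = -5/288
⇒ 3j(4 2 4; 0 0 0)² = 20/693, sgn -1
Racah Σ t=0..1: t=0:+1/1440 t=1:−1/240 = -1/288
⇒ 3j(4 2 4; -2 -1 3)² = 5/132, sgn +1
4πI² = N·(3j₀)²·(3jₘ)² = 375/847
I = -1·√(0.442739/4π) = -0.18770204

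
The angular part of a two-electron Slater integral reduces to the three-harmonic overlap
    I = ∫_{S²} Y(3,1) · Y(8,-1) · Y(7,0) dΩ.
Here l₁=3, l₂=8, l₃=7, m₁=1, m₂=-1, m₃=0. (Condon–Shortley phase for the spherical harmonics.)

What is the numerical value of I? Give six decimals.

m-sum 0 ✓  L=18 even ✓  5≤7≤11 ✓
Π(2lᵢ+1) = 7×17×15 = 1785
triangle coeff Δ(3,8,7) = 1/5290740
Σ_t [1,3]: t=1:−1/7257600 t=2:+1/2073600 t=3:−1/7257600 = 1/4838400
(3j)²=252/20995 [(3 8 7; 0 0 0)], sign=-1
Σ_t [0,2]: t=0:+1/29030400 t=1:−1/3110400 t=2:+1/4838400 = -1/12441600
(3j)²=343/125970 [(3 8 7; 1 -1 0)], sign=+1
⇒ 4πI² = 302526/5185765
I = (-1)√(302526/5185765/(4π)) = -0.06813496

-0.068135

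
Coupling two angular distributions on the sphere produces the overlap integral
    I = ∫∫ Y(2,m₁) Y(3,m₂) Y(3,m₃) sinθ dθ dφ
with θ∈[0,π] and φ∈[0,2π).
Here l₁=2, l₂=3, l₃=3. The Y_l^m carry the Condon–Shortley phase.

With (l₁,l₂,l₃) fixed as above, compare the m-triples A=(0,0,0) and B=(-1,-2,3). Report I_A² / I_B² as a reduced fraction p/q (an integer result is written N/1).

Shared (l₁,l₂,l₃)=(2,3,3): N and (l;000)² cancel in I_A²/I_B².
A: Δ = 2!·2!·4!/9! = 1/3780; Racah Σ t=0..2: t=0:+1/24 t=1:−1/4 t=2:+1/24 = -1/6; ⇒ 3j(2 3 3; 0 0 0)² = 4/105, sgn +1
B: Δ = 2!·2!·4!/9! = 1/3780; Racah Σ t=1..1: t=1:−1/48 = -1/48; ⇒ 3j(2 3 3; -1 -2 3)² = 5/84, sgn -1
I_A²/I_B² = (4/105)/(5/84) = 16/25

16/25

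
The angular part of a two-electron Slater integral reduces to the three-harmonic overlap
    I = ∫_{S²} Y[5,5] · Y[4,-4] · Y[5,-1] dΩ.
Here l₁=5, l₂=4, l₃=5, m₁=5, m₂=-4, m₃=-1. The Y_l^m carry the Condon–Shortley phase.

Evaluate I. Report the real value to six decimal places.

Checks pass: Σm=0; 14 even; l₃=5∈[1,9].
(2·5+1)(2·4+1)(2·5+1) = 1089
Δ: 4! 6! 4! / 15! → 1/3153150
sum: t=0:+1/69120 t=1:−1/1728 t=2:+1/576 t=3:−1/1728 t=4:+1/69120 = 7/11520
3j²(5 4 5; 0 0 0) = Δ·Π!·Σ² = 2/143  (sign -1)
sum: t=0:+1/414720 = 1/414720
3j²(5 4 5; 5 -4 -1) = Δ·Π!·Σ² = 2/429  (sign +1)
combine: 4πI² = 1089·2/143·2/429 = 12/169
take √, sign -1: I = -0.07516962

-0.075170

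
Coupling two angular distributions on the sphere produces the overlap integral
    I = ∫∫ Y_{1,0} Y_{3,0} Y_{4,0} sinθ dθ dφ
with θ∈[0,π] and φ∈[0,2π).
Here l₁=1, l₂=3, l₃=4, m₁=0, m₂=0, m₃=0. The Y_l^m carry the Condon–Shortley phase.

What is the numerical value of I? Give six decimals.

m-sum 0 ✓  L=8 even ✓  2≤4≤4 ✓
Π(2lᵢ+1) = 3×7×9 = 189
triangle coeff Δ(1,3,4) = 1/252
Σ_t [0,0]: t=0:+1/36 = 1/36
(3j)²=4/63 [(1 3 4; 0 0 0)], sign=+1
(m-triple is (0,0,0) — same symbol as above.)
⇒ 4πI² = 16/21
I = (+1)√(16/21/(4π)) = 0.24623252

0.246233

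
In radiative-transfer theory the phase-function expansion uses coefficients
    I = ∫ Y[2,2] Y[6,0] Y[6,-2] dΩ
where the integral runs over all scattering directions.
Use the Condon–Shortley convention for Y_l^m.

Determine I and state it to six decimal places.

-0.191909

Checks pass: Σm=0; 14 even; l₃=6∈[4,8].
(2·2+1)(2·6+1)(2·6+1) = 845
Δ: 2! 2! 10! / 15! → 1/90090
sum: t=0:+1/69120 t=1:−1/14400 t=2:+1/69120 = -7/172800
3j²(2 6 6; 0 0 0) = Δ·Π!·Σ² = 14/715  (sign -1)
sum: t=0:+1/69120 = 1/69120
3j²(2 6 6; 2 0 -2) = Δ·Π!·Σ² = 4/143  (sign +1)
combine: 4πI² = 845·14/715·4/143 = 56/121
take √, sign -1: I = -0.19190947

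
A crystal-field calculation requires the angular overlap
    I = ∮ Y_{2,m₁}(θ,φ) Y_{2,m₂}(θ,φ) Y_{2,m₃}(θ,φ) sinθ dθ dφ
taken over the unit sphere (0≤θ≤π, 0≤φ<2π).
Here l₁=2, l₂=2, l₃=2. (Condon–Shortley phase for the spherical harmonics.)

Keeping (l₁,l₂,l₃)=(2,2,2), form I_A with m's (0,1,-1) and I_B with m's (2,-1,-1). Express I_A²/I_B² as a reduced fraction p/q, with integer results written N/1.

Same 2,2,2: normalisation and zero-m 3j drop out of the ratio.
A: Δ: 2! 2! 2! / 7! → 1/630; sum: t=1:−1/2 t=2:+1/4 = -1/4; 3j²(2 2 2; 0 1 -1) = Δ·Π!·Σ² = 1/70  (sign +1)
B: Δ: 2! 2! 2! / 7! → 1/630; sum: t=0:+1/4 = 1/4; 3j²(2 2 2; 2 -1 -1) = Δ·Π!·Σ² = 3/35  (sign -1)
I_A²/I_B² = (1/70)/(3/35) = 1/6

1/6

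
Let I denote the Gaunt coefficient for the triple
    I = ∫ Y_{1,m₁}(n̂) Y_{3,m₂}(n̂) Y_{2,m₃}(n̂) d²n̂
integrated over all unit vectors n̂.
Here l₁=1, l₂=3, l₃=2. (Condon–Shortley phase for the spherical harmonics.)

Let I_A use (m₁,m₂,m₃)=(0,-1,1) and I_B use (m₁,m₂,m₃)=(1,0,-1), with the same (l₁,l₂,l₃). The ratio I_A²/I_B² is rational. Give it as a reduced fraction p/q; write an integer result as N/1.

8/3

l's match ⇒ only the (l;m) 3-j factors differ between A and B.
A: triangle coeff Δ(1,3,2) = 1/105; Σ_t [1,1]: t=1:−1/6 = -1/6; (3j)²=8/105 [(1 3 2; 0 -1 1)], sign=+1
B: triangle coeff Δ(1,3,2) = 1/105; Σ_t [0,0]: t=0:+1/12 = 1/12; (3j)²=1/35 [(1 3 2; 1 0 -1)], sign=-1
I_A²/I_B² = (8/105)/(1/35) = 8/3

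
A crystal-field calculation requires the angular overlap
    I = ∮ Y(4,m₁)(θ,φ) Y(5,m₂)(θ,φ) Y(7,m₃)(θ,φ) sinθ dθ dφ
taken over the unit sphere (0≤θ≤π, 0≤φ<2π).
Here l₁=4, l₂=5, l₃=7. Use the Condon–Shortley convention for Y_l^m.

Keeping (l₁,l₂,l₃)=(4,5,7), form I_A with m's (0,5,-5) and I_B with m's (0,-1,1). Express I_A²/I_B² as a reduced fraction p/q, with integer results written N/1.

Same 4,5,7: normalisation and zero-m 3j drop out of the ratio.
A: Δ: 2! 6! 8! / 17! → 1/6126120; sum: t=2:+1/3870720 = 1/3870720; 3j²(4 5 7; 0 5 -5) = Δ·Π!·Σ² = 135/6188  (sign +1)
B: Δ: 2! 6! 8! / 17! → 1/6126120; sum: t=0:+1/55296 t=1:−1/25920 t=2:+1/138240 = -11/829440; 3j²(4 5 7; 0 -1 1) = Δ·Π!·Σ² = 11/1326  (sign -1)
I_A²/I_B² = (135/6188)/(11/1326) = 405/154

405/154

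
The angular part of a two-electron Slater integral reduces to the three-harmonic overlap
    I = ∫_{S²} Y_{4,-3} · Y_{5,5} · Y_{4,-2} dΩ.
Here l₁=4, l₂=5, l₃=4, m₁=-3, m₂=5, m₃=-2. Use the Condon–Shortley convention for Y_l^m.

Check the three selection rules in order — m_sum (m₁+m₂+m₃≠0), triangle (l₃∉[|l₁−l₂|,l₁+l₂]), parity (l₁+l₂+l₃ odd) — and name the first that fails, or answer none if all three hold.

parity

Σmᵢ = 0  ✓
l₃∈[|l₁−l₂|,l₁+l₂]=[1,9], have l₃=4  ✓
Σlᵢ = 13 ⇒ odd  ✗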